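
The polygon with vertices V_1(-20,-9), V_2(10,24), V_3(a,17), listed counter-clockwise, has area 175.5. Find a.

The doubled signed area Σ (x_i y_{i+1} − x_{i+1} y_i) is linear in a.
With a=0 it equals 120; the coefficient of a is -33 (from the two edges through V_3).
So -33·a + 120 = 2·175.5 = 351 ⇒ a = -7.

-7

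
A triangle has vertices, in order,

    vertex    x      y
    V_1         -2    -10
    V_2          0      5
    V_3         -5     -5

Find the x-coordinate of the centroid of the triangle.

-7/3

Apply the shoelace (surveyor's) formula. First the cross-terms c_i = x_i·y_{i+1} − x_{i+1}·y_i:
  -10, 25, 40  ⇒  2A = 55, A = 27.5.
Then Σ (x_i + x_{i+1})·c_i = -385, so x̄ = -385 / (6·27.5) = -7/3.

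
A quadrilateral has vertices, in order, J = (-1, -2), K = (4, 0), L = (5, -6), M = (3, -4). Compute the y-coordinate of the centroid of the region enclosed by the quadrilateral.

-52/21

Apply the surveyor's formula. First the cross-terms c_i = x_i·y_{i+1} − x_{i+1}·y_i:
  8, -24, -2, -10  ⇒  2A = -28, A = -14.
Then Σ (y_i + y_{i+1})·c_i = 208, so ȳ = 208 / (6·(-14)) = -52/21.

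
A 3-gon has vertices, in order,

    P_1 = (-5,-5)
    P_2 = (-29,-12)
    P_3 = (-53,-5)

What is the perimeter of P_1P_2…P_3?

98

|P_1P_2| = √((-24)² + (-7)²) = √625 = 25
|P_2P_3| = √((-24)² + (7)²) = √625 = 25
|P_3P_1| = √((48)² + (0)²) = √2304 = 48
Perimeter = 25 + 25 + 48 = 98.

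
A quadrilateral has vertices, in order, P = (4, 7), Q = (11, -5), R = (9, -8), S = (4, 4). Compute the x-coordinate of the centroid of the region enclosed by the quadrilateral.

89/12

Apply the shoelace formula. First the cross-terms c_i = x_i·y_{i+1} − x_{i+1}·y_i:
  -97, -43, 68, 12  ⇒  2A = -60, A = -30.
Then Σ (x_i + x_{i+1})·c_i = -1335, so x̄ = -1335 / (6·(-30)) = 89/12.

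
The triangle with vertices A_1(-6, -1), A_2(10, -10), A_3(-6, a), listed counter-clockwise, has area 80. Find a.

The doubled signed area Σ (x_i y_{i+1} − x_{i+1} y_i) is linear in a.
With a=0 it equals 16; the coefficient of a is 16 (from the two edges through A_3).
So 16·a + 16 = 2·80 = 160 ⇒ a = 9.

9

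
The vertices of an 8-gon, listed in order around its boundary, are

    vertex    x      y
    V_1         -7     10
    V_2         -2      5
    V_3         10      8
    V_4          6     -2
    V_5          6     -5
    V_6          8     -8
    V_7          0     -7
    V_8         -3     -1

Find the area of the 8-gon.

144.5

V_1→V_2: (-7)(5) − (-2)(10) = -15
V_2→V_3: (-2)(8) − (10)(5) = -66
V_3→V_4: (10)(-2) − (6)(8) = -68
V_4→V_5: (6)(-5) − (6)(-2) = -18
V_5→V_6: (6)(-8) − (8)(-5) = -8
V_6→V_7: (8)(-7) − (0)(-8) = -56
V_7→V_8: (0)(-1) − (-3)(-7) = -21
V_8→V_1: (-3)(10) − (-7)(-1) = -37
Σ = -289
Area = |Σ|/2 = 144.5.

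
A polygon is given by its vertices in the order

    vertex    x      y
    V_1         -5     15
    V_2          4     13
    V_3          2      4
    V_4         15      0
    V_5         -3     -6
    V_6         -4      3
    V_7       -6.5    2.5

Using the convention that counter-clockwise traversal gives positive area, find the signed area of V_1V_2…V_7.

-196.75

Apply the surveyor's formula: 2A = Σ (x_i·y_{i+1} − x_{i+1}·y_i), indices taken mod 7.
Cross-terms: -125, -10, -60, -90, -33, 9.5, -85  ⇒  Σ = -393.5
Signed area = Σ/2 = -196.75 (negative ⇒ clockwise traversal).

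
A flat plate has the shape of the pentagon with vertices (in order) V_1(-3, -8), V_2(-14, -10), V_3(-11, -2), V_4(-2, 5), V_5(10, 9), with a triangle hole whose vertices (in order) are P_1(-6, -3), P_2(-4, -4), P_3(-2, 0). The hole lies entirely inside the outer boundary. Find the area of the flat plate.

167

Outer boundary:
Apply the shoelace (surveyor's) formula: 2A = Σ (x_i·y_{i+1} − x_{i+1}·y_i), indices taken mod 5.
Σ = (-82) + (-82) + (-59) + (-68) + (-53) = -344
Area = |Σ|/2 = 172.
Hole:
Apply Gauss's area formula: 2A = Σ (x_i·y_{i+1} − x_{i+1}·y_i), indices taken mod 3.
Σ = (12) + (-8) + (6) = 10
Area = |Σ|/2 = 5.
Net area = 172 − 5 = 167.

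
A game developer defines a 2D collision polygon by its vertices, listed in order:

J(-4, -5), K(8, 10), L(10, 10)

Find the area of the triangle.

15

Σ = (0) + (-20) + (-10) = -30
Area = |Σ|/2 = 15.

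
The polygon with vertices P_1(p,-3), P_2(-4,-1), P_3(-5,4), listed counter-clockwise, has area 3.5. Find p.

The doubled signed area Σ (x_i y_{i+1} − x_{i+1} y_i) is linear in p.
With p=0 it equals -18; the coefficient of p is -5 (from the two edges through P_1).
So -5·p + -18 = 2·3.5 = 7 ⇒ p = -5.

-5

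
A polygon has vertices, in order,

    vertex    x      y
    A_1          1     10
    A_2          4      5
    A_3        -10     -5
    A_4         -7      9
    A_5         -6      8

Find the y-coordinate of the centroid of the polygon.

3.805

Apply the surveyor's formula. First the cross-terms c_i = x_i·y_{i+1} − x_{i+1}·y_i:
  -35, 30, -125, -2, -68  ⇒  2A = -200, A = -100.
Then Σ (y_i + y_{i+1})·c_i = -2283, so ȳ = -2283 / (6·(-100)) = 3.805.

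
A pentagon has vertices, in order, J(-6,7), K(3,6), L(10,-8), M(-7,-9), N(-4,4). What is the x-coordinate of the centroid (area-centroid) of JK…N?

41/71

Apply Gauss's area formula. First the cross-terms c_i = x_i·y_{i+1} − x_{i+1}·y_i:
  -57, -84, -146, -64, -4  ⇒  2A = -355, A = -177.5.
Then Σ (x_i + x_{i+1})·c_i = -615, so x̄ = -615 / (6·(-177.5)) = 41/71.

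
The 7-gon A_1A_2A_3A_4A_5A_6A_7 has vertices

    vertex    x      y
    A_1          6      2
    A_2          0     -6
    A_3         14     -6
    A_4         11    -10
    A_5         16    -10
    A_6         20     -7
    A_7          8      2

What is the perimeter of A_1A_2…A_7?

56

|A_1A_2| = √((-6)² + (-8)²) = √100 = 10
|A_2A_3| = √((14)² + (0)²) = √196 = 14
|A_3A_4| = √((-3)² + (-4)²) = √25 = 5
|A_4A_5| = √((5)² + (0)²) = √25 = 5
|A_5A_6| = √((4)² + (3)²) = √25 = 5
|A_6A_7| = √((-12)² + (9)²) = √225 = 15
|A_7A_1| = √((-2)² + (0)²) = √4 = 2
Perimeter = 10 + 14 + 5 + 5 + 5 + 15 + 2 = 56.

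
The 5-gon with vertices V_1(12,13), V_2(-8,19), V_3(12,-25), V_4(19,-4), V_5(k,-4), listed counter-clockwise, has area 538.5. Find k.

Write out the shoelace sum; only the two edges meeting at V_5 involve k:
2·Area = [(19·(-4) − k·(-4)) + (k·13 − 12·(-4))] + 731
       = 17·k + 703 = 1077
⇒ k = 22.

22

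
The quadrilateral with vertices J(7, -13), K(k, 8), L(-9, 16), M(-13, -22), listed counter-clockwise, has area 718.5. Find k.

20

The doubled signed area Σ (x_i y_{i+1} − x_{i+1} y_i) is linear in k.
With k=0 it equals 857; the coefficient of k is 29 (from the two edges through K).
So 29·k + 857 = 2·718.5 = 1437 ⇒ k = 20.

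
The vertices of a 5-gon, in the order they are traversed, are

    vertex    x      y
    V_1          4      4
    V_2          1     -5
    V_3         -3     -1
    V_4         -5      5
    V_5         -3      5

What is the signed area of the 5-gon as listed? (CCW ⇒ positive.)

-51

Apply Gauss's area formula: 2A = Σ (x_i·y_{i+1} − x_{i+1}·y_i), indices taken mod 5.
V_1→V_2: (4)(-5) − (1)(4) = -24
V_2→V_3: (1)(-1) − (-3)(-5) = -16
V_3→V_4: (-3)(5) − (-5)(-1) = -20
V_4→V_5: (-5)(5) − (-3)(5) = -10
V_5→V_1: (-3)(4) − (4)(5) = -32
Σ = -102
Signed area = Σ/2 = -51 (negative ⇒ clockwise traversal).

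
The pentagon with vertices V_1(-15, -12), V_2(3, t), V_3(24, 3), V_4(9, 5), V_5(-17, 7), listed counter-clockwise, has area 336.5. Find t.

The doubled signed area Σ (x_i y_{i+1} − x_{i+1} y_i) is linear in t.
With t=0 it equals 595; the coefficient of t is -39 (from the two edges through V_2).
So -39·t + 595 = 2·336.5 = 673 ⇒ t = -2.

-2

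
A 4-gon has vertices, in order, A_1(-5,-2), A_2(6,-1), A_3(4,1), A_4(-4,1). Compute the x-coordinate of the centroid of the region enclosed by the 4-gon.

Apply the shoelace formula. First the cross-terms c_i = x_i·y_{i+1} − x_{i+1}·y_i:
  17, 10, 8, 13  ⇒  2A = 48, A = 24.
Then Σ (x_i + x_{i+1})·c_i = 0, so x̄ = 0 / (6·24) = 0.

0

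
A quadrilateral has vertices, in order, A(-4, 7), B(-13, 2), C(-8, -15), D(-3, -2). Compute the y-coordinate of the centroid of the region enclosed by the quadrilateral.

-412/177

Apply the shoelace formula. First the cross-terms c_i = x_i·y_{i+1} − x_{i+1}·y_i:
  83, 211, -29, -29  ⇒  2A = 236, A = 118.
Then Σ (y_i + y_{i+1})·c_i = -1648, so ȳ = -1648 / (6·118) = -412/177.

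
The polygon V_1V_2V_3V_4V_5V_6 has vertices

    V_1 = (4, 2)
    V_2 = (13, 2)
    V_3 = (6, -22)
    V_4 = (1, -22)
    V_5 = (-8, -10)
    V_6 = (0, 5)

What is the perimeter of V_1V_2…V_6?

|V_1V_2| = √((9)² + (0)²) = √81 = 9
|V_2V_3| = √((-7)² + (-24)²) = √625 = 25
|V_3V_4| = √((-5)² + (0)²) = √25 = 5
|V_4V_5| = √((-9)² + (12)²) = √225 = 15
|V_5V_6| = √((8)² + (15)²) = √289 = 17
|V_6V_1| = √((4)² + (-3)²) = √25 = 5
Perimeter = 9 + 25 + 5 + 15 + 17 + 5 = 76.

76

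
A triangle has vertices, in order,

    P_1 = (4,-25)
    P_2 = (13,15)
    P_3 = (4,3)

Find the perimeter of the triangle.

|P_1P_2| = √((9)² + (40)²) = √1681 = 41
|P_2P_3| = √((-9)² + (-12)²) = √225 = 15
|P_3P_1| = √((0)² + (-28)²) = √784 = 28
Perimeter = 41 + 15 + 28 = 84.

84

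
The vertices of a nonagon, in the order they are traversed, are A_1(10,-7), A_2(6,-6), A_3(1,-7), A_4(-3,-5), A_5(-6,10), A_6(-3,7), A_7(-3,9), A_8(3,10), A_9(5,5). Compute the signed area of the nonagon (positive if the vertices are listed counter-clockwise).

Σ = (-18) + (-36) + (-26) + (-60) + (-12) + (-6) + (-57) + (-35) + (-85) = -335
Signed area = Σ/2 = -167.5 (negative ⇒ clockwise traversal).

-167.5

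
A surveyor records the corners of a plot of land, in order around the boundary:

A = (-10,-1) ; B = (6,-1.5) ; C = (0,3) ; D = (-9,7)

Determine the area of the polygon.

72.5

Apply Gauss's area formula: 2A = Σ (x_i·y_{i+1} − x_{i+1}·y_i), indices taken mod 4.
Cross-terms: 21, 18, 27, 79  ⇒  Σ = 145
Area = |Σ|/2 = 72.5.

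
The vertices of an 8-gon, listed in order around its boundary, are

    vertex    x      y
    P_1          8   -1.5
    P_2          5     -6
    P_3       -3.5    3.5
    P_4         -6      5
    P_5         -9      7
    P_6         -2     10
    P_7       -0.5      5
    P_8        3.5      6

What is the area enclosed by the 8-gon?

96.125

Apply the surveyor's formula: 2A = Σ (x_i·y_{i+1} − x_{i+1}·y_i), indices taken mod 8.
Σ = (-40.5) + (-3.5) + (3.5) + (3) + (-76) + (-5) + (-20.5) + (-53.25) = -192.25
Area = |Σ|/2 = 96.125.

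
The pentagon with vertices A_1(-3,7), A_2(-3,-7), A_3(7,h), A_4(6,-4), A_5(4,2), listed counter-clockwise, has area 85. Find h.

-5

The doubled signed area Σ (x_i y_{i+1} − x_{i+1} y_i) is linear in h.
With h=0 it equals 125; the coefficient of h is -9 (from the two edges through A_3).
So -9·h + 125 = 2·85 = 170 ⇒ h = -5.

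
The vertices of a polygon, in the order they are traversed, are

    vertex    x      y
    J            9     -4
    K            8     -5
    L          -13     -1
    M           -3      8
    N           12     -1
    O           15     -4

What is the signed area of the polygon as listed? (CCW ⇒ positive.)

J→K: (9)(-5) − (8)(-4) = -13
K→L: (8)(-1) − (-13)(-5) = -73
L→M: (-13)(8) − (-3)(-1) = -107
M→N: (-3)(-1) − (12)(8) = -93
N→O: (12)(-4) − (15)(-1) = -33
O→J: (15)(-4) − (9)(-4) = -24
Σ = -343
Signed area = Σ/2 = -171.5 (negative ⇒ clockwise traversal).

-171.5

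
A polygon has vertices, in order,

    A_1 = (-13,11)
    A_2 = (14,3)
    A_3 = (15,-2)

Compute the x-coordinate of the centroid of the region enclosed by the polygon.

Apply the shoelace formula. First the cross-terms c_i = x_i·y_{i+1} − x_{i+1}·y_i:
  -193, -73, 139  ⇒  2A = -127, A = -63.5.
Then Σ (x_i + x_{i+1})·c_i = -2032, so x̄ = -2032 / (6·(-63.5)) = 16/3.

16/3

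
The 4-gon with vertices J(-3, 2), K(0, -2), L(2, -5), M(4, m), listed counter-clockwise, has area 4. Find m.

The doubled signed area Σ (x_i y_{i+1} − x_{i+1} y_i) is linear in m.
With m=0 it equals 38; the coefficient of m is 5 (from the two edges through M).
So 5·m + 38 = 2·4 = 8 ⇒ m = -6.

-6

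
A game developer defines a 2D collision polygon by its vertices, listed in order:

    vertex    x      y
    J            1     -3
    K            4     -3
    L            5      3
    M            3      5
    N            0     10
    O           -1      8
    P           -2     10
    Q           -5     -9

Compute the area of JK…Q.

95

Cross-terms: 9, 27, 16, 30, 10, 6, 68, 24  ⇒  Σ = 190
Area = |Σ|/2 = 95.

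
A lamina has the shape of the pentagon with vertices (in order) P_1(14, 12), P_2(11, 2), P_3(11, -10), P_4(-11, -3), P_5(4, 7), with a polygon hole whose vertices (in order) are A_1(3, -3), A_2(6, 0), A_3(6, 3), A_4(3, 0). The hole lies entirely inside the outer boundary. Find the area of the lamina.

238

Outer boundary:
Apply the surveyor's formula: 2A = Σ (x_i·y_{i+1} − x_{i+1}·y_i), indices taken mod 5.
Σ = (-104) + (-132) + (-143) + (-65) + (-50) = -494
Area = |Σ|/2 = 247.
Hole:
Σ = (18) + (18) + (-9) + (-9) = 18
Area = |Σ|/2 = 9.
Net area = 247 − 9 = 238.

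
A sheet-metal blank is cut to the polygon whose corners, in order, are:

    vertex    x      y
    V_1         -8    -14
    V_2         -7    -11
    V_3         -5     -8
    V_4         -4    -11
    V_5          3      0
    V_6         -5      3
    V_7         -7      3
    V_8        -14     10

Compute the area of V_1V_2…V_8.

155

V_1→V_2: (-8)(-11) − (-7)(-14) = -10
V_2→V_3: (-7)(-8) − (-5)(-11) = 1
V_3→V_4: (-5)(-11) − (-4)(-8) = 23
V_4→V_5: (-4)(0) − (3)(-11) = 33
V_5→V_6: (3)(3) − (-5)(0) = 9
V_6→V_7: (-5)(3) − (-7)(3) = 6
V_7→V_8: (-7)(10) − (-14)(3) = -28
V_8→V_1: (-14)(-14) − (-8)(10) = 276
Σ = 310
Area = |Σ|/2 = 155.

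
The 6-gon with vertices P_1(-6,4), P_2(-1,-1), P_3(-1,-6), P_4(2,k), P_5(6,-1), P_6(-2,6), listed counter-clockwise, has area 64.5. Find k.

The doubled signed area Σ (x_i y_{i+1} − x_{i+1} y_i) is linear in k.
With k=0 it equals 87; the coefficient of k is -7 (from the two edges through P_4).
So -7·k + 87 = 2·64.5 = 129 ⇒ k = -6.

-6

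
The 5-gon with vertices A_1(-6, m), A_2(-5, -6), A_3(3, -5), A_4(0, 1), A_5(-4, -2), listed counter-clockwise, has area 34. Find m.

Write out the shoelace sum; only the two edges meeting at A_1 involve m:
2·Area = [((-4)·m − (-6)·(-2)) + ((-6)·(-6) − (-5)·m)] + 50
       = 1·m + 74 = 68
⇒ m = -6.

-6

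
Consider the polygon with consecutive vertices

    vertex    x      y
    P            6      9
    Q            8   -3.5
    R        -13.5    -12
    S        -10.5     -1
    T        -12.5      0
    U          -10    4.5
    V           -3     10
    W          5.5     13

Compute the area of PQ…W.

313.25

Apply the surveyor's formula: 2A = Σ (x_i·y_{i+1} − x_{i+1}·y_i), indices taken mod 8.
P→Q: (6)(-3.5) − (8)(9) = -93
Q→R: (8)(-12) − (-13.5)(-3.5) = -143.25
R→S: (-13.5)(-1) − (-10.5)(-12) = -112.5
S→T: (-10.5)(0) − (-12.5)(-1) = -12.5
T→U: (-12.5)(4.5) − (-10)(0) = -56.25
U→V: (-10)(10) − (-3)(4.5) = -86.5
V→W: (-3)(13) − (5.5)(10) = -94
W→P: (5.5)(9) − (6)(13) = -28.5
Σ = -626.5
Area = |Σ|/2 = 313.25.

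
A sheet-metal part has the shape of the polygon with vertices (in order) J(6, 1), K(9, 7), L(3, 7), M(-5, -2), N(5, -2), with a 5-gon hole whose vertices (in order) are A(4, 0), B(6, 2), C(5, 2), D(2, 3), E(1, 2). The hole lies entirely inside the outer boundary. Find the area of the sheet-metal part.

Outer boundary:
Apply the shoelace formula: 2A = Σ (x_i·y_{i+1} − x_{i+1}·y_i), indices taken mod 5.
Σ = (33) + (42) + (29) + (20) + (17) = 141
Area = |Σ|/2 = 70.5.
Hole:
Apply the shoelace (surveyor's) formula: 2A = Σ (x_i·y_{i+1} − x_{i+1}·y_i), indices taken mod 5.
Cross-terms: 8, 2, 11, 1, -8  ⇒  Σ = 14
Area = |Σ|/2 = 7.
Net area = 70.5 − 7 = 63.5.

63.5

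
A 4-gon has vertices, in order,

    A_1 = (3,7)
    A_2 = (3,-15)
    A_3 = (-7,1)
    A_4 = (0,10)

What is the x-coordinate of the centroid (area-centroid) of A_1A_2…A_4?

-103/201

Apply the shoelace formula. First the cross-terms c_i = x_i·y_{i+1} − x_{i+1}·y_i:
  -66, -102, -70, -30  ⇒  2A = -268, A = -134.
Then Σ (x_i + x_{i+1})·c_i = 412, so x̄ = 412 / (6·(-134)) = -103/201.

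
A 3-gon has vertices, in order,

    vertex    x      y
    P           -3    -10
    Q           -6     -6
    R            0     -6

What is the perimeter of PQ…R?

16

|PQ| = √((-3)² + (4)²) = √25 = 5
|QR| = √((6)² + (0)²) = √36 = 6
|RP| = √((-3)² + (-4)²) = √25 = 5
Perimeter = 5 + 6 + 5 = 16.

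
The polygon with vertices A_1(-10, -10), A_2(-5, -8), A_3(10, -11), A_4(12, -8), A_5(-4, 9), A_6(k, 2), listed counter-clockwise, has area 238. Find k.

The doubled signed area Σ (x_i y_{i+1} − x_{i+1} y_i) is linear in k.
With k=0 it equals 305; the coefficient of k is -19 (from the two edges through A_6).
So -19·k + 305 = 2·238 = 476 ⇒ k = -9.

-9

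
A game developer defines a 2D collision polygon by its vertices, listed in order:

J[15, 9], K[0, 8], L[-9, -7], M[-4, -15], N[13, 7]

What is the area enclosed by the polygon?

Apply the surveyor's formula: 2A = Σ (x_i·y_{i+1} − x_{i+1}·y_i), indices taken mod 5.
Σ = (120) + (72) + (107) + (167) + (12) = 478
Area = |Σ|/2 = 239.

239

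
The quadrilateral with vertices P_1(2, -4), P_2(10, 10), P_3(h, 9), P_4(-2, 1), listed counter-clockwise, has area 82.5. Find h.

Write out the shoelace sum; only the two edges meeting at P_3 involve h:
2·Area = [(10·9 − h·10) + (h·1 − (-2)·9)] + 66
       = -9·h + 174 = 165
⇒ h = 1.

1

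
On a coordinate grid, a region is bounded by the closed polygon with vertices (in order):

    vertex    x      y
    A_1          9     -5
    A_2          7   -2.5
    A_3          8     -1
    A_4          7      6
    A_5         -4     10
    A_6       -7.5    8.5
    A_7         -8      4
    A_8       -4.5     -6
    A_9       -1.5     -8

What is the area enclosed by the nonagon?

213

Apply the shoelace (surveyor's) formula: 2A = Σ (x_i·y_{i+1} − x_{i+1}·y_i), indices taken mod 9.
Σ = (12.5) + (13) + (55) + (94) + (41) + (38) + (66) + (27) + (79.5) = 426
Area = |Σ|/2 = 213.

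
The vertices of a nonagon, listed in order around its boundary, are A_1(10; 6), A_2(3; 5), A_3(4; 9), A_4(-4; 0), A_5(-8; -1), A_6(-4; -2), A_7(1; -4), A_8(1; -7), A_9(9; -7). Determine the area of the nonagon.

143

Σ = (32) + (7) + (36) + (4) + (12) + (18) + (-3) + (56) + (124) = 286
Area = |Σ|/2 = 143.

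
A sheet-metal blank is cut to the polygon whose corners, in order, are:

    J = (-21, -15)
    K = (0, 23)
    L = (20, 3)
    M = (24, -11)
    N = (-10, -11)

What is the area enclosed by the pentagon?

845

Apply the surveyor's formula: 2A = Σ (x_i·y_{i+1} − x_{i+1}·y_i), indices taken mod 5.
Σ = (-483) + (-460) + (-292) + (-374) + (-81) = -1690
Area = |Σ|/2 = 845.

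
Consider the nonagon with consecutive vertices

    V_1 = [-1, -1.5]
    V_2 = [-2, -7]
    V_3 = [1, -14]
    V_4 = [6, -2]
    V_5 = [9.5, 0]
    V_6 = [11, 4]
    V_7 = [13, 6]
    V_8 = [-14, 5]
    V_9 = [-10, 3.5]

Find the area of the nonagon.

180.25

Apply Gauss's area formula: 2A = Σ (x_i·y_{i+1} − x_{i+1}·y_i), indices taken mod 9.
Σ = (4) + (35) + (82) + (19) + (38) + (14) + (149) + (1) + (18.5) = 360.5
Area = |Σ|/2 = 180.25.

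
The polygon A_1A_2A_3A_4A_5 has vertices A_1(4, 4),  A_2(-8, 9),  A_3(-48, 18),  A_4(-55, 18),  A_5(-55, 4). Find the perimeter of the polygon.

|A_1A_2| = √((-12)² + (5)²) = √169 = 13
|A_2A_3| = √((-40)² + (9)²) = √1681 = 41
|A_3A_4| = √((-7)² + (0)²) = √49 = 7
|A_4A_5| = √((0)² + (-14)²) = √196 = 14
|A_5A_1| = √((59)² + (0)²) = √3481 = 59
Perimeter = 13 + 41 + 7 + 14 + 59 = 134.

134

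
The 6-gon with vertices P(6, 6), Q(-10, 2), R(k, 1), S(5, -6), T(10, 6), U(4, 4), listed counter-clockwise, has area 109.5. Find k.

-7

The doubled signed area Σ (x_i y_{i+1} − x_{i+1} y_i) is linear in k.
With k=0 it equals 163; the coefficient of k is -8 (from the two edges through R).
So -8·k + 163 = 2·109.5 = 219 ⇒ k = -7.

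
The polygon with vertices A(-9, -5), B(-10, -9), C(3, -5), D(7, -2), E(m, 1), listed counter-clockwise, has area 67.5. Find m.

6

The doubled signed area Σ (x_i y_{i+1} − x_{i+1} y_i) is linear in m.
With m=0 it equals 153; the coefficient of m is -3 (from the two edges through E).
So -3·m + 153 = 2·67.5 = 135 ⇒ m = 6.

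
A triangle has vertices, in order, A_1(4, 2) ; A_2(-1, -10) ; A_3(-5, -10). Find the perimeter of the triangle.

|A_1A_2| = √((-5)² + (-12)²) = √169 = 13
|A_2A_3| = √((-4)² + (0)²) = √16 = 4
|A_3A_1| = √((9)² + (12)²) = √225 = 15
Perimeter = 13 + 4 + 15 = 32.

32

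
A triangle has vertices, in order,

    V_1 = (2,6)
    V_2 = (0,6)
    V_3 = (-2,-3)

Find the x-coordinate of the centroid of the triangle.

0

Apply the surveyor's formula. First the cross-terms c_i = x_i·y_{i+1} − x_{i+1}·y_i:
  12, 12, -6  ⇒  2A = 18, A = 9.
Then Σ (x_i + x_{i+1})·c_i = 0, so x̄ = 0 / (6·9) = 0.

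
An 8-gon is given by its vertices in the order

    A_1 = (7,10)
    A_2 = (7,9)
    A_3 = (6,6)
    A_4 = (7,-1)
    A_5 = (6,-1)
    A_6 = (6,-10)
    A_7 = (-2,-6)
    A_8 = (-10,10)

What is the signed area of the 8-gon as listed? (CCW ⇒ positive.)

Apply the shoelace (surveyor's) formula: 2A = Σ (x_i·y_{i+1} − x_{i+1}·y_i), indices taken mod 8.
Σ = (-7) + (-12) + (-48) + (-1) + (-54) + (-56) + (-80) + (-170) = -428
Signed area = Σ/2 = -214 (negative ⇒ clockwise traversal).

-214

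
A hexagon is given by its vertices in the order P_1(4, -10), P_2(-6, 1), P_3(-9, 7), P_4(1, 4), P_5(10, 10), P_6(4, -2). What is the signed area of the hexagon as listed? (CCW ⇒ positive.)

Apply Gauss's area formula: 2A = Σ (x_i·y_{i+1} − x_{i+1}·y_i), indices taken mod 6.
Σ = (-56) + (-33) + (-43) + (-30) + (-60) + (-32) = -254
Signed area = Σ/2 = -127 (negative ⇒ clockwise traversal).

-127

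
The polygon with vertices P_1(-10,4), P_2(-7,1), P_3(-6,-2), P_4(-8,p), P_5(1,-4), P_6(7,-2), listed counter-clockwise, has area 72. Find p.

-8

Write out the shoelace sum; only the two edges meeting at P_4 involve p:
2·Area = [((-6)·p − (-8)·(-2)) + ((-8)·(-4) − 1·p)] + 72
       = -7·p + 88 = 144
⇒ p = -8.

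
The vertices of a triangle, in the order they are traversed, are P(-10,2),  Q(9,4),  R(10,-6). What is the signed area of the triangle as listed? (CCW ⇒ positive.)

-96

Σ = (-58) + (-94) + (-40) = -192
Signed area = Σ/2 = -96 (negative ⇒ clockwise traversal).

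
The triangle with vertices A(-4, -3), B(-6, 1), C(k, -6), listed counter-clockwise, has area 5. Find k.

The doubled signed area Σ (x_i y_{i+1} − x_{i+1} y_i) is linear in k.
With k=0 it equals -10; the coefficient of k is -4 (from the two edges through C).
So -4·k + -10 = 2·5 = 10 ⇒ k = -5.

-5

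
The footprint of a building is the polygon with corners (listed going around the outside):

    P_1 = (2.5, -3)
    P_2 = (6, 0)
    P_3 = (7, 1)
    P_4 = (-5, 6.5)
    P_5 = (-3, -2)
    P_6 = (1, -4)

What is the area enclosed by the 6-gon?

62.5

Σ = (18) + (6) + (50.5) + (29.5) + (14) + (7) = 125
Area = |Σ|/2 = 62.5.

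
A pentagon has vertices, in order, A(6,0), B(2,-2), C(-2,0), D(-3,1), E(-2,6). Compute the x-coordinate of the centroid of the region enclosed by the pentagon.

5/7

Apply the shoelace (surveyor's) formula. First the cross-terms c_i = x_i·y_{i+1} − x_{i+1}·y_i:
  -12, -4, -2, -16, -36  ⇒  2A = -70, A = -35.
Then Σ (x_i + x_{i+1})·c_i = -150, so x̄ = -150 / (6·(-35)) = 5/7.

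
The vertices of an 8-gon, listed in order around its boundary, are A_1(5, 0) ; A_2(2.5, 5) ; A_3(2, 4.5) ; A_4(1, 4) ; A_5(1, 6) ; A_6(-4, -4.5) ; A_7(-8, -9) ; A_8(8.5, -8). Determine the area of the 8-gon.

115.875

Apply the shoelace formula: 2A = Σ (x_i·y_{i+1} − x_{i+1}·y_i), indices taken mod 8.
Σ = (25) + (1.25) + (3.5) + (2) + (19.5) + (0) + (140.5) + (40) = 231.75
Area = |Σ|/2 = 115.875.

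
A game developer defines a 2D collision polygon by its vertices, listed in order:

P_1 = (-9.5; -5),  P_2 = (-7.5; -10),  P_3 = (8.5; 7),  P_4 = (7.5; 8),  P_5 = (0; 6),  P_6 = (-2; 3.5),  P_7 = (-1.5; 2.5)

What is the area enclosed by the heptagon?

P_1→P_2: (-9.5)(-10) − (-7.5)(-5) = 57.5
P_2→P_3: (-7.5)(7) − (8.5)(-10) = 32.5
P_3→P_4: (8.5)(8) − (7.5)(7) = 15.5
P_4→P_5: (7.5)(6) − (0)(8) = 45
P_5→P_6: (0)(3.5) − (-2)(6) = 12
P_6→P_7: (-2)(2.5) − (-1.5)(3.5) = 0.25
P_7→P_1: (-1.5)(-5) − (-9.5)(2.5) = 31.25
Σ = 194
Area = |Σ|/2 = 97.

97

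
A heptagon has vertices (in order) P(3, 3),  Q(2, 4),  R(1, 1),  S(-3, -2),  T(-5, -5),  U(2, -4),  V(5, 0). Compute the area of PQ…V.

P→Q: (3)(4) − (2)(3) = 6
Q→R: (2)(1) − (1)(4) = -2
R→S: (1)(-2) − (-3)(1) = 1
S→T: (-3)(-5) − (-5)(-2) = 5
T→U: (-5)(-4) − (2)(-5) = 30
U→V: (2)(0) − (5)(-4) = 20
V→P: (5)(3) − (3)(0) = 15
Σ = 75
Area = |Σ|/2 = 37.5.

37.5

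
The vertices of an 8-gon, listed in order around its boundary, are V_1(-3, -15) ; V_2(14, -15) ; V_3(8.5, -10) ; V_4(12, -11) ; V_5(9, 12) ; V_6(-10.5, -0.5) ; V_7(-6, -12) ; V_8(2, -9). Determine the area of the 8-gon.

Apply the surveyor's formula: 2A = Σ (x_i·y_{i+1} − x_{i+1}·y_i), indices taken mod 8.
Cross-terms: 255, -12.5, 26.5, 243, 121.5, 123, 78, -57  ⇒  Σ = 777.5
Area = |Σ|/2 = 388.75.

388.75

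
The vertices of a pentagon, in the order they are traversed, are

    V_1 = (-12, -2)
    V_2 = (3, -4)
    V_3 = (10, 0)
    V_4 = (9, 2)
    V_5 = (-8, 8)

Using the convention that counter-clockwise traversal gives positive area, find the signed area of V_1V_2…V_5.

Apply the shoelace formula: 2A = Σ (x_i·y_{i+1} − x_{i+1}·y_i), indices taken mod 5.
Σ = (54) + (40) + (20) + (88) + (112) = 314
Signed area = Σ/2 = 157 (positive ⇒ counter-clockwise traversal).

157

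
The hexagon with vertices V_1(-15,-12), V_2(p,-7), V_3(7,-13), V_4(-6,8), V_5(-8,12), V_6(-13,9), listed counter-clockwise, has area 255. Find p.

-11

The doubled signed area Σ (x_i y_{i+1} − x_{i+1} y_i) is linear in p.
With p=0 it equals 499; the coefficient of p is -1 (from the two edges through V_2).
So -1·p + 499 = 2·255 = 510 ⇒ p = -11.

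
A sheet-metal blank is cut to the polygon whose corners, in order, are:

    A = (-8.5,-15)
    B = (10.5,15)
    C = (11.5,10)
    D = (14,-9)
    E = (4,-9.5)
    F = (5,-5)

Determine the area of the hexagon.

Cross-terms: 30, -67.5, -243.5, -97, 27.5, -117.5  ⇒  Σ = -468
Area = |Σ|/2 = 234.

234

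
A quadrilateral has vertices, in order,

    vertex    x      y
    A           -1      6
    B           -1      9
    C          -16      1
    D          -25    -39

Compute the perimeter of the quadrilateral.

|AB| = √((0)² + (3)²) = √9 = 3
|BC| = √((-15)² + (-8)²) = √289 = 17
|CD| = √((-9)² + (-40)²) = √1681 = 41
|DA| = √((24)² + (45)²) = √2601 = 51
Perimeter = 3 + 17 + 41 + 51 = 112.

112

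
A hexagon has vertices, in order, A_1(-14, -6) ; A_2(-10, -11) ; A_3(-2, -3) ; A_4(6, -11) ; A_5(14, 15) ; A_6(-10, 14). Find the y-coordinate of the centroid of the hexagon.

Apply the shoelace formula. First the cross-terms c_i = x_i·y_{i+1} − x_{i+1}·y_i:
  94, 8, 40, 244, 346, 256  ⇒  2A = 988, A = 494.
Then Σ (y_i + y_{i+1})·c_i = 10788, so ȳ = 10788 / (6·494) = 899/247.

899/247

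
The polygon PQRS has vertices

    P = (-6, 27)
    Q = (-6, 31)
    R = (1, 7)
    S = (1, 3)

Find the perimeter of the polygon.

58

|PQ| = √((0)² + (4)²) = √16 = 4
|QR| = √((7)² + (-24)²) = √625 = 25
|RS| = √((0)² + (-4)²) = √16 = 4
|SP| = √((-7)² + (24)²) = √625 = 25
Perimeter = 4 + 25 + 4 + 25 = 58.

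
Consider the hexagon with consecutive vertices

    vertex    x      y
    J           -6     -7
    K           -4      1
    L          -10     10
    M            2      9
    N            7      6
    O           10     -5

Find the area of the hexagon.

Apply Gauss's area formula: 2A = Σ (x_i·y_{i+1} − x_{i+1}·y_i), indices taken mod 6.
Σ = (-34) + (-30) + (-110) + (-51) + (-95) + (-100) = -420
Area = |Σ|/2 = 210.

210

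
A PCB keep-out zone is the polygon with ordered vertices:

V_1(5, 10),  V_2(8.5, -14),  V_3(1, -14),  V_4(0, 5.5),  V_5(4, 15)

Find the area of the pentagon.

155.75

Apply the surveyor's formula: 2A = Σ (x_i·y_{i+1} − x_{i+1}·y_i), indices taken mod 5.
Σ = (-155) + (-105) + (5.5) + (-22) + (-35) = -311.5
Area = |Σ|/2 = 155.75.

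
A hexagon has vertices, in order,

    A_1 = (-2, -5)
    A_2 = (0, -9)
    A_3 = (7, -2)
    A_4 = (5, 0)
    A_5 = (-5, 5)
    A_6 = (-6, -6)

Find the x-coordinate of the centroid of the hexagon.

Apply Gauss's area formula. First the cross-terms c_i = x_i·y_{i+1} − x_{i+1}·y_i:
  18, 63, 10, 25, 60, 18  ⇒  2A = 194, A = 97.
Then Σ (x_i + x_{i+1})·c_i = -279, so x̄ = -279 / (6·97) = -93/194.

-93/194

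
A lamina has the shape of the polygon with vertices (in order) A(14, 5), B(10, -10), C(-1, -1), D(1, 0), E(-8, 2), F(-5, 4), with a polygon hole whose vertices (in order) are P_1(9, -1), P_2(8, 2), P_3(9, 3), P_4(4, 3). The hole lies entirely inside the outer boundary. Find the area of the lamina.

147

Outer boundary:
A→B: (14)(-10) − (10)(5) = -190
B→C: (10)(-1) − (-1)(-10) = -20
C→D: (-1)(0) − (1)(-1) = 1
D→E: (1)(2) − (-8)(0) = 2
E→F: (-8)(4) − (-5)(2) = -22
F→A: (-5)(5) − (14)(4) = -81
Σ = -310
Area = |Σ|/2 = 155.
Hole:
Apply the surveyor's formula: 2A = Σ (x_i·y_{i+1} − x_{i+1}·y_i), indices taken mod 4.
P_1→P_2: (9)(2) − (8)(-1) = 26
P_2→P_3: (8)(3) − (9)(2) = 6
P_3→P_4: (9)(3) − (4)(3) = 15
P_4→P_1: (4)(-1) − (9)(3) = -31
Σ = 16
Area = |Σ|/2 = 8.
Net area = 155 − 8 = 147.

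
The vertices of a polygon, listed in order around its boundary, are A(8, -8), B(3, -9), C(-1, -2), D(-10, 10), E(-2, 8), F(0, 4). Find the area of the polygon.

Σ = (-48) + (-15) + (-30) + (-60) + (-8) + (-32) = -193
Area = |Σ|/2 = 96.5.

96.5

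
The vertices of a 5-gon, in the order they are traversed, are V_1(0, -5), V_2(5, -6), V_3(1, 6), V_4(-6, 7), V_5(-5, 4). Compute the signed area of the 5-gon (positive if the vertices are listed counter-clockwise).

70

Apply the shoelace (surveyor's) formula: 2A = Σ (x_i·y_{i+1} − x_{i+1}·y_i), indices taken mod 5.
V_1→V_2: (0)(-6) − (5)(-5) = 25
V_2→V_3: (5)(6) − (1)(-6) = 36
V_3→V_4: (1)(7) − (-6)(6) = 43
V_4→V_5: (-6)(4) − (-5)(7) = 11
V_5→V_1: (-5)(-5) − (0)(4) = 25
Σ = 140
Signed area = Σ/2 = 70 (positive ⇒ counter-clockwise traversal).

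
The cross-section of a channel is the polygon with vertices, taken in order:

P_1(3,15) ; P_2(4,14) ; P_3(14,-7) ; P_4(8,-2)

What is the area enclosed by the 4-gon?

44

Apply Gauss's area formula: 2A = Σ (x_i·y_{i+1} − x_{i+1}·y_i), indices taken mod 4.
Σ = (-18) + (-224) + (28) + (126) = -88
Area = |Σ|/2 = 44.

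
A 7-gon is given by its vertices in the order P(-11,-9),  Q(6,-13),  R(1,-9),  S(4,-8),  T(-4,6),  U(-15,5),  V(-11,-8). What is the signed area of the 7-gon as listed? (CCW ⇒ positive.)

216

Cross-terms: 197, -41, 28, -8, 70, 175, 11  ⇒  Σ = 432
Signed area = Σ/2 = 216 (positive ⇒ counter-clockwise traversal).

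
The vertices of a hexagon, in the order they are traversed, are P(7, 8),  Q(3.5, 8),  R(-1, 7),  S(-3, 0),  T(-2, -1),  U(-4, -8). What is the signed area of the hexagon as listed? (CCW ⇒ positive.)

Apply Gauss's area formula: 2A = Σ (x_i·y_{i+1} − x_{i+1}·y_i), indices taken mod 6.
P→Q: (7)(8) − (3.5)(8) = 28
Q→R: (3.5)(7) − (-1)(8) = 32.5
R→S: (-1)(0) − (-3)(7) = 21
S→T: (-3)(-1) − (-2)(0) = 3
T→U: (-2)(-8) − (-4)(-1) = 12
U→P: (-4)(8) − (7)(-8) = 24
Σ = 120.5
Signed area = Σ/2 = 60.25 (positive ⇒ counter-clockwise traversal).

60.25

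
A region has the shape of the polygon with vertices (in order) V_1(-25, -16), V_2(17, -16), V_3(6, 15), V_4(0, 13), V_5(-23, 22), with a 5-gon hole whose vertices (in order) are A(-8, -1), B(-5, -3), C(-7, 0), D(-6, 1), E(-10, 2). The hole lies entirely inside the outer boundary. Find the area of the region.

Outer boundary:
Apply Gauss's area formula: 2A = Σ (x_i·y_{i+1} − x_{i+1}·y_i), indices taken mod 5.
V_1→V_2: (-25)(-16) − (17)(-16) = 672
V_2→V_3: (17)(15) − (6)(-16) = 351
V_3→V_4: (6)(13) − (0)(15) = 78
V_4→V_5: (0)(22) − (-23)(13) = 299
V_5→V_1: (-23)(-16) − (-25)(22) = 918
Σ = 2318
Area = |Σ|/2 = 1159.
Hole:
Apply the surveyor's formula: 2A = Σ (x_i·y_{i+1} − x_{i+1}·y_i), indices taken mod 5.
Σ = (19) + (-21) + (-7) + (-2) + (26) = 15
Area = |Σ|/2 = 7.5.
Net area = 1159 − 7.5 = 1151.5.

1151.5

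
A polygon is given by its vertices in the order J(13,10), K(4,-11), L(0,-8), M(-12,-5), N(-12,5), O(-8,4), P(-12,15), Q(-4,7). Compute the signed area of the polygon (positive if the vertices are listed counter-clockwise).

-333

Apply the shoelace (surveyor's) formula: 2A = Σ (x_i·y_{i+1} − x_{i+1}·y_i), indices taken mod 8.
Σ = (-183) + (-32) + (-96) + (-120) + (-8) + (-72) + (-24) + (-131) = -666
Signed area = Σ/2 = -333 (negative ⇒ clockwise traversal).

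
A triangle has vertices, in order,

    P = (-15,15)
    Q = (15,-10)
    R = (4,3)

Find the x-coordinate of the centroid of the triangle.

Apply the shoelace (surveyor's) formula. First the cross-terms c_i = x_i·y_{i+1} − x_{i+1}·y_i:
  -75, 85, 105  ⇒  2A = 115, A = 57.5.
Then Σ (x_i + x_{i+1})·c_i = 460, so x̄ = 460 / (6·57.5) = 4/3.

4/3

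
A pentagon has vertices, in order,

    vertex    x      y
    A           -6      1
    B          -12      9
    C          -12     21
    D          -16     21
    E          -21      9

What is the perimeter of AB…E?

|AB| = √((-6)² + (8)²) = √100 = 10
|BC| = √((0)² + (12)²) = √144 = 12
|CD| = √((-4)² + (0)²) = √16 = 4
|DE| = √((-5)² + (-12)²) = √169 = 13
|EA| = √((15)² + (-8)²) = √289 = 17
Perimeter = 10 + 12 + 4 + 13 + 17 = 56.

56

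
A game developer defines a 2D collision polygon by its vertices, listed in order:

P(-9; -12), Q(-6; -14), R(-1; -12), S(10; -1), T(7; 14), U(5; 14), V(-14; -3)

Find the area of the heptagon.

Apply Gauss's area formula: 2A = Σ (x_i·y_{i+1} − x_{i+1}·y_i), indices taken mod 7.
Σ = (54) + (58) + (121) + (147) + (28) + (181) + (141) = 730
Area = |Σ|/2 = 365.

365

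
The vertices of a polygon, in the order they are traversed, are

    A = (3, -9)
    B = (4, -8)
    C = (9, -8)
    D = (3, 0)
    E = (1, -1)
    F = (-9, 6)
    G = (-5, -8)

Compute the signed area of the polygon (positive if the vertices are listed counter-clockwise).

120.5

Σ = (12) + (40) + (24) + (-3) + (-3) + (102) + (69) = 241
Signed area = Σ/2 = 120.5 (positive ⇒ counter-clockwise traversal).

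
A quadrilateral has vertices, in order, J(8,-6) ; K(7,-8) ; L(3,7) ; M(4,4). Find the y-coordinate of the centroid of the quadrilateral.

-19/7

Apply the shoelace formula. First the cross-terms c_i = x_i·y_{i+1} − x_{i+1}·y_i:
  -22, 73, -16, -56  ⇒  2A = -21, A = -10.5.
Then Σ (y_i + y_{i+1})·c_i = 171, so ȳ = 171 / (6·(-10.5)) = -19/7.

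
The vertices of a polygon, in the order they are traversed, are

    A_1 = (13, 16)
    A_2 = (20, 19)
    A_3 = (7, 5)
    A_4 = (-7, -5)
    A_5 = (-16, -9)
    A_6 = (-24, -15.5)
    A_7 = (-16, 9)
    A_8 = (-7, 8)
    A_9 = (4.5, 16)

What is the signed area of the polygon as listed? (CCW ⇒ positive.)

-452

Σ = (-73) + (-33) + (0) + (-17) + (32) + (-464) + (-65) + (-148) + (-136) = -904
Signed area = Σ/2 = -452 (negative ⇒ clockwise traversal).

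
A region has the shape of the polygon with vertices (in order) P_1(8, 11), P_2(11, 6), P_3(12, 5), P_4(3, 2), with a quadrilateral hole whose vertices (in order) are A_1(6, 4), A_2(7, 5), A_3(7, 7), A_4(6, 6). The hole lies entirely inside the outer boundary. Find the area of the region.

Outer boundary:
Apply Gauss's area formula: 2A = Σ (x_i·y_{i+1} − x_{i+1}·y_i), indices taken mod 4.
P_1→P_2: (8)(6) − (11)(11) = -73
P_2→P_3: (11)(5) − (12)(6) = -17
P_3→P_4: (12)(2) − (3)(5) = 9
P_4→P_1: (3)(11) − (8)(2) = 17
Σ = -64
Area = |Σ|/2 = 32.
Hole:
Σ = (2) + (14) + (0) + (-12) = 4
Area = |Σ|/2 = 2.
Net area = 32 − 2 = 30.

30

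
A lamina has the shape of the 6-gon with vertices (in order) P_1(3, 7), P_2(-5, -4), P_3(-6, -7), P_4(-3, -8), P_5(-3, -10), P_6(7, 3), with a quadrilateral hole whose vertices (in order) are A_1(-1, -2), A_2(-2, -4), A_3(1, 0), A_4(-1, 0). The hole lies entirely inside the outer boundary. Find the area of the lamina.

Outer boundary:
Σ = (23) + (11) + (27) + (6) + (61) + (40) = 168
Area = |Σ|/2 = 84.
Hole:
Apply the surveyor's formula: 2A = Σ (x_i·y_{i+1} − x_{i+1}·y_i), indices taken mod 4.
A_1→A_2: (-1)(-4) − (-2)(-2) = 0
A_2→A_3: (-2)(0) − (1)(-4) = 4
A_3→A_4: (1)(0) − (-1)(0) = 0
A_4→A_1: (-1)(-2) − (-1)(0) = 2
Σ = 6
Area = |Σ|/2 = 3.
Net area = 84 − 3 = 81.

81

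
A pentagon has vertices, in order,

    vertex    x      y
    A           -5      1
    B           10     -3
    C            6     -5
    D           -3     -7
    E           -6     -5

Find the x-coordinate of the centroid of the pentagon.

Apply Gauss's area formula. First the cross-terms c_i = x_i·y_{i+1} − x_{i+1}·y_i:
  5, -32, -57, -27, -31  ⇒  2A = -142, A = -71.
Then Σ (x_i + x_{i+1})·c_i = -74, so x̄ = -74 / (6·(-71)) = 37/213.

37/213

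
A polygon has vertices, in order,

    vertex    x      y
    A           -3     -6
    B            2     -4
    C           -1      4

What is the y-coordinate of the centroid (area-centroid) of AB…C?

-2

Apply Gauss's area formula. First the cross-terms c_i = x_i·y_{i+1} − x_{i+1}·y_i:
  24, 4, 18  ⇒  2A = 46, A = 23.
Then Σ (y_i + y_{i+1})·c_i = -276, so ȳ = -276 / (6·23) = -2.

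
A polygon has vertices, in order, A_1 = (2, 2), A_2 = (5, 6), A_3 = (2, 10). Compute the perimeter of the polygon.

18

|A_1A_2| = √((3)² + (4)²) = √25 = 5
|A_2A_3| = √((-3)² + (4)²) = √25 = 5
|A_3A_1| = √((0)² + (-8)²) = √64 = 8
Perimeter = 5 + 5 + 8 = 18.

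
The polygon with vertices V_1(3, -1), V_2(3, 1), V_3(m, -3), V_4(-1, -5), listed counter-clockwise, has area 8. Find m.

The doubled signed area Σ (x_i y_{i+1} − x_{i+1} y_i) is linear in m.
With m=0 it equals 10; the coefficient of m is -6 (from the two edges through V_3).
So -6·m + 10 = 2·8 = 16 ⇒ m = -1.

-1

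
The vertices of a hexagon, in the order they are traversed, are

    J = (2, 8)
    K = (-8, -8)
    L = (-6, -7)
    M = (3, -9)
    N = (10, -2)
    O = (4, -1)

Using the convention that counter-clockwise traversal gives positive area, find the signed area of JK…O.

123.5

Apply the surveyor's formula: 2A = Σ (x_i·y_{i+1} − x_{i+1}·y_i), indices taken mod 6.
Σ = (48) + (8) + (75) + (84) + (-2) + (34) = 247
Signed area = Σ/2 = 123.5 (positive ⇒ counter-clockwise traversal).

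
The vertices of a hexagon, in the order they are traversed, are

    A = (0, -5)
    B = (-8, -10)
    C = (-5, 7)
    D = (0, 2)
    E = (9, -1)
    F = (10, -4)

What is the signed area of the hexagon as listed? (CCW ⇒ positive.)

Σ = (-40) + (-106) + (-10) + (-18) + (-26) + (-50) = -250
Signed area = Σ/2 = -125 (negative ⇒ clockwise traversal).

-125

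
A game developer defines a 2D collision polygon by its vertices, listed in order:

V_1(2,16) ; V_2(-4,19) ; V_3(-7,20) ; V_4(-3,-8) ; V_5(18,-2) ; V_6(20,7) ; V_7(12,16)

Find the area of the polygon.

Apply the shoelace formula: 2A = Σ (x_i·y_{i+1} − x_{i+1}·y_i), indices taken mod 7.
Cross-terms: 102, 53, 116, 150, 166, 236, 160  ⇒  Σ = 983
Area = |Σ|/2 = 491.5.

491.5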